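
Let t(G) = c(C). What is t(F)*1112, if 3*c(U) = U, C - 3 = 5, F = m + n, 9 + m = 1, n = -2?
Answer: 8896/3 ≈ 2965.3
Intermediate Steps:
m = -8 (m = -9 + 1 = -8)
F = -10 (F = -8 - 2 = -10)
C = 8 (C = 3 + 5 = 8)
c(U) = U/3
t(G) = 8/3 (t(G) = (⅓)*8 = 8/3)
t(F)*1112 = (8/3)*1112 = 8896/3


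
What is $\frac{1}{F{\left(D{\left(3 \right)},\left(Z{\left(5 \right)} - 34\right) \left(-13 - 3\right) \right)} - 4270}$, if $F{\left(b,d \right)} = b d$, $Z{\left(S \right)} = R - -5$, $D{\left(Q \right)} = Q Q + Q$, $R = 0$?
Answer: $\frac{1}{1298} \approx 0.00077042$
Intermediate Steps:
$D{\left(Q \right)} = Q + Q^{2}$ ($D{\left(Q \right)} = Q^{2} + Q = Q + Q^{2}$)
$Z{\left(S \right)} = 5$ ($Z{\left(S \right)} = 0 - -5 = 0 + 5 = 5$)
$\frac{1}{F{\left(D{\left(3 \right)},\left(Z{\left(5 \right)} - 34\right) \left(-13 - 3\right) \right)} - 4270} = \frac{1}{3 \left(1 + 3\right) \left(5 - 34\right) \left(-13 - 3\right) - 4270} = \frac{1}{3 \cdot 4 \left(\left(-29\right) \left(-16\right)\right) - 4270} = \frac{1}{12 \cdot 464 - 4270} = \frac{1}{5568 - 4270} = \frac{1}{1298}$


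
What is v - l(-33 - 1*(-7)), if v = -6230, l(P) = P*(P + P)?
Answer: -7582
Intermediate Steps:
l(P) = 2*P² (l(P) = P*(2*P) = 2*P²)
v - l(-33 - 1*(-7)) = -6230 - 2*(-33 - 1*(-7))² = -6230 - 2*(-33 + 7)² = -6230 - 2*(-26)² = -6230 - 2*676 = -6230 - 1*1352 = -6230 - 1352 = -7582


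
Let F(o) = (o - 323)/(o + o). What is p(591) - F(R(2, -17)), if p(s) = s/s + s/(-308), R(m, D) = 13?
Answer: 44061/4004 ≈ 11.004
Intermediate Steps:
F(o) = (-323 + o)/(2*o) (F(o) = (-323 + o)/((2*o)) = (-323 + o)*(1/(2*o)) = (-323 + o)/(2*o))
p(s) = 1 - s/308 (p(s) = 1 + s*(-1/308) = 1 - s/308)
p(591) - F(R(2, -17)) = (1 - 1/308*591) - (-323 + 13)/(2*13) = (1 - 591/308) - (-310)/(2*13) = -283/308 - 1*(-155/13) = -283/308 + 155/13 = 44061/4004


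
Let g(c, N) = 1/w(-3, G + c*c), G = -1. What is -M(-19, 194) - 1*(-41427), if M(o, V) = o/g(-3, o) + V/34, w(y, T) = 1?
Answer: 704485/17 ≈ 41440.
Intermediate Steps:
g(c, N) = 1 (g(c, N) = 1/1 = 1)
M(o, V) = o + V/34 (M(o, V) = o/1 + V/34 = o*1 + V*(1/34) = o + V/34)
-M(-19, 194) - 1*(-41427) = -(-19 + (1/34)*194) - 1*(-41427) = -(-19 + 97/17) + 41427 = -1*(-226/17) + 41427 = 226/17 + 41427 = 704485/17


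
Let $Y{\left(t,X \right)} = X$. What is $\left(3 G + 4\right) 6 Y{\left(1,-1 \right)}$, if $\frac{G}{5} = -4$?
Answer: $336$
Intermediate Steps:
$G = -20$ ($G = 5 \left(-4\right) = -20$)
$\left(3 G + 4\right) 6 Y{\left(1,-1 \right)} = \left(3 \left(-20\right) + 4\right) 6 \left(-1\right) = \left(-60 + 4\right) 6 \left(-1\right) = \left(-56\right) 6 \left(-1\right) = \left(-336\right) \left(-1\right) = 336$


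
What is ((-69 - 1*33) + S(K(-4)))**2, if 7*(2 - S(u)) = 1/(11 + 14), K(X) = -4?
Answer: 306285001/30625 ≈ 10001.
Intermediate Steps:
S(u) = 349/175 (S(u) = 2 - 1/(7*(11 + 14)) = 2 - 1/7/25 = 2 - 1/7*1/25 = 2 - 1/175 = 349/175)
((-69 - 1*33) + S(K(-4)))**2 = ((-69 - 1*33) + 349/175)**2 = ((-69 - 33) + 349/175)**2 = (-102 + 349/175)**2 = (-17501/175)**2 = 306285001/30625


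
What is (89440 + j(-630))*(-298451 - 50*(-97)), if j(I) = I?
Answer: -26074704810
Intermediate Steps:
(89440 + j(-630))*(-298451 - 50*(-97)) = (89440 - 630)*(-298451 - 50*(-97)) = 88810*(-298451 + 4850) = 88810*(-293601) = -26074704810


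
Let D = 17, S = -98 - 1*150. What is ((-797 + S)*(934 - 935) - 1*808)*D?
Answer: 4029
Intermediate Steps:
S = -248 (S = -98 - 150 = -248)
((-797 + S)*(934 - 935) - 1*808)*D = ((-797 - 248)*(934 - 935) - 1*808)*17 = (-1045*(-1) - 808)*17 = (1045 - 808)*17 = 237*17 = 4029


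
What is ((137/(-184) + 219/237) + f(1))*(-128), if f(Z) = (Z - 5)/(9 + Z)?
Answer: 256432/9085 ≈ 28.226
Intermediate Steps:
f(Z) = (-5 + Z)/(9 + Z)
((137/(-184) + 219/237) + f(1))*(-128) = ((137/(-184) + 219/237) + (-5 + 1)/(9 + 1))*(-128) = ((137*(-1/184) + 219*(1/237)) - 4/10)*(-128) = ((-137/184 + 73/79) + (⅒)*(-4))*(-128) = (2609/14536 - ⅖)*(-128) = -16027/72680*(-128) = 256432/9085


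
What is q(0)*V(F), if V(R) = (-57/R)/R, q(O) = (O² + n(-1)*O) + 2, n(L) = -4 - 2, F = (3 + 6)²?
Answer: -38/2187 ≈ -0.017375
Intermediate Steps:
F = 81 (F = 9² = 81)
n(L) = -6
q(O) = 2 + O² - 6*O (q(O) = (O² - 6*O) + 2 = 2 + O² - 6*O)
V(R) = -57/R²
q(0)*V(F) = (2 + 0² - 6*0)*(-57/81²) = (2 + 0 + 0)*(-57*1/6561) = 2*(-19/2187) = -38/2187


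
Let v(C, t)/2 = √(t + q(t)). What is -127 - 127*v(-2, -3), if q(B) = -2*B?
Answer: -127 - 254*√3 ≈ -566.94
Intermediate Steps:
v(C, t) = 2*√(-t) (v(C, t) = 2*√(t - 2*t) = 2*√(-t))
-127 - 127*v(-2, -3) = -127 - 254*√(-1*(-3)) = -127 - 254*√3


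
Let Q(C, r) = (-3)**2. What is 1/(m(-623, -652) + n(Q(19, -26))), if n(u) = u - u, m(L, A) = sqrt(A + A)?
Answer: -I*sqrt(326)/652 ≈ -0.027692*I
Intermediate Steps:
m(L, A) = sqrt(2)*sqrt(A) (m(L, A) = sqrt(2*A) = sqrt(2)*sqrt(A))
Q(C, r) = 9
n(u) = 0
1/(m(-623, -652) + n(Q(19, -26))) = 1/(sqrt(2)*sqrt(-652) + 0) = 1/(sqrt(2)*(2*I*sqrt(163)) + 0) = 1/(2*I*sqrt(326) + 0) = 1/(2*I*sqrt(326)) = -I*sqrt(326)/652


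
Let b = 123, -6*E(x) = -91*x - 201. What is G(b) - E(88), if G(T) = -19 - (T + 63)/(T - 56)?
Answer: -558757/402 ≈ -1389.9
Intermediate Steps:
E(x) = 67/2 + 91*x/6 (E(x) = -(-91*x - 201)/6 = -(-201 - 91*x)/6 = 67/2 + 91*x/6)
G(T) = -19 - (63 + T)/(-56 + T)
G(b) - E(88) = (1001 - 20*123)/(-56 + 123) - (67/2 + (91/6)*88) = (1001 - 2460)/67 - (67/2 + 4004/3) = (1/67)*(-1459) - 1*8209/6 = -1459/67 - 8209/6 = -558757/402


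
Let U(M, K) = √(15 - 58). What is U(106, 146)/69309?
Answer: I*√43/69309 ≈ 9.4612e-5*I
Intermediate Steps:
U(M, K) = I*√43 (U(M, K) = √(-43) = I*√43)
U(106, 146)/69309 = (I*√43)/69309 = (I*√43)*(1/69309) = I*√43/69309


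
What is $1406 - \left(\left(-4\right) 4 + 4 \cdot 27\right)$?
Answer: $1314$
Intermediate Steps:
$1406 - \left(\left(-4\right) 4 + 4 \cdot 27\right) = 1406 - \left(-16 + 108\right) = 1406 - 92 = 1314$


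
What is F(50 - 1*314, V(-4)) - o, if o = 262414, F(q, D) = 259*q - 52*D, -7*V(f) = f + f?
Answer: -2315946/7 ≈ -3.3085e+5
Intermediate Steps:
V(f) = -2*f/7 (V(f) = -(f + f)/7 = -2*f/7)
F(q, D) = -52*D + 259*q
F(50 - 1*314, V(-4)) - o = (-(-104)*(-4)/7 + 259*(50 - 1*314)) - 1*262414 = (-52*8/7 + 259*(50 - 314)) - 262414 = (-416/7 + 259*(-264)) - 262414 = (-416/7 - 68376) - 262414 = -479048/7 - 262414 = -2315946/7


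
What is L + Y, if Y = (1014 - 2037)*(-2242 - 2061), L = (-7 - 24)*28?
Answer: 4401101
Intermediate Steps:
L = -868 (L = -31*28 = -868)
Y = 4401969 (Y = -1023*(-4303) = 4401969)
L + Y = -868 + 4401969 = 4401101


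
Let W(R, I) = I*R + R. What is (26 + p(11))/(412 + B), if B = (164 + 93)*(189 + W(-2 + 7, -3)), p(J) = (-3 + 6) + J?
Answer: 8/9283 ≈ 0.00086179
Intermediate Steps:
W(R, I) = R + I*R
p(J) = 3 + J
B = 46003 (B = (164 + 93)*(189 + (-2 + 7)*(1 - 3)) = 257*(189 + 5*(-2)) = 257*(189 - 10) = 257*179 = 46003)
(26 + p(11))/(412 + B) = (26 + (3 + 11))/(412 + 46003) = (26 + 14)/46415 = 40*(1/46415) = 8/9283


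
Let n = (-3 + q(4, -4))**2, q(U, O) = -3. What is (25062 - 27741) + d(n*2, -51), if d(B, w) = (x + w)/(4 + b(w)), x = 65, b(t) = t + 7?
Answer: -53587/20 ≈ -2679.4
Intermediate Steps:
b(t) = 7 + t
n = 36 (n = (-3 - 3)**2 = (-6)**2 = 36)
d(B, w) = (65 + w)/(11 + w) (d(B, w) = (65 + w)/(4 + (7 + w)) = (65 + w)/(11 + w))
(25062 - 27741) + d(n*2, -51) = (25062 - 27741) + (65 - 51)/(11 - 51) = -2679 + 14/(-40) = -2679 - 1/40*14 = -2679 - 7/20 = -53587/20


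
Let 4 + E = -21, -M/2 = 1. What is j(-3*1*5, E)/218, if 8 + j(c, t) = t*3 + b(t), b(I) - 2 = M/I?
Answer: -2023/5450 ≈ -0.37119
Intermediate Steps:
M = -2 (M = -2*1 = -2)
E = -25 (E = -4 - 21 = -25)
b(I) = 2 - 2/I
j(c, t) = -6 - 2/t + 3*t (j(c, t) = -8 + (t*3 + (2 - 2/t)) = -8 + (3*t + (2 - 2/t)) = -8 + (2 - 2/t + 3*t) = -6 - 2/t + 3*t)
j(-3*1*5, E)/218 = (-6 - 2/(-25) + 3*(-25))/218 = (-6 - 2*(-1/25) - 75)*(1/218) = (-6 + 2/25 - 75)*(1/218) = -2023/25*1/218 = -2023/5450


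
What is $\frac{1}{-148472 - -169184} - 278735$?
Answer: $- \frac{5773159319}{20712} \approx -2.7874 \cdot 10^{5}$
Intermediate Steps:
$\frac{1}{-148472 - -169184} - 278735 = \frac{1}{-148472 + 169184} - 278735 = \frac{1}{20712} - 278735 = - \frac{5773159319}{20712}$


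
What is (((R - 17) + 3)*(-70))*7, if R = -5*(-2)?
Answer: 1960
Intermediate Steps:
R = 10
(((R - 17) + 3)*(-70))*7 = (((10 - 17) + 3)*(-70))*7 = ((-7 + 3)*(-70))*7 = -4*(-70)*7 = 280*7 = 1960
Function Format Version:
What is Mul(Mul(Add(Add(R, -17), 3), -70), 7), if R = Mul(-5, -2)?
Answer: 1960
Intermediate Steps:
R = 10
Mul(Mul(Add(Add(R, -17), 3), -70), 7) = Mul(Mul(Add(Add(10, -17), 3), -70), 7) = Mul(Mul(Add(-7, 3), -70), 7) = Mul(Mul(-4, -70), 7) = Mul(280, 7) = 1960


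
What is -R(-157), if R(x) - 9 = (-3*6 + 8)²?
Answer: -109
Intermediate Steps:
R(x) = 109 (R(x) = 9 + (-3*6 + 8)² = 9 + (-18 + 8)² = 9 + (-10)² = 9 + 100 = 109)
-R(-157) = -1*109 = -109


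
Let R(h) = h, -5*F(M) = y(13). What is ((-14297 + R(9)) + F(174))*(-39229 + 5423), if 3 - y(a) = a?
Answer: 482952516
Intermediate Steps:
y(a) = 3 - a
F(M) = 2 (F(M) = -(3 - 1*13)/5 = -(3 - 13)/5 = -⅕*(-10) = 2)
((-14297 + R(9)) + F(174))*(-39229 + 5423) = ((-14297 + 9) + 2)*(-39229 + 5423) = (-14288 + 2)*(-33806) = -14286*(-33806) = 482952516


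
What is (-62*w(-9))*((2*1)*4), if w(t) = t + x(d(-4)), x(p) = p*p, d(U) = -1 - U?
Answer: 0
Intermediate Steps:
x(p) = p**2
w(t) = 9 + t (w(t) = t + (-1 - 1*(-4))**2 = t + (-1 + 4)**2 = t + 3**2 = t + 9 = 9 + t)
(-62*w(-9))*((2*1)*4) = (-62*(9 - 9))*((2*1)*4) = (-62*0)*(2*4) = 0*8 = 0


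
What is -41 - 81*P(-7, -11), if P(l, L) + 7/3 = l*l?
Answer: -3821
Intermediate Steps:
P(l, L) = -7/3 + l² (P(l, L) = -7/3 + l*l = -7/3 + l²)
-41 - 81*P(-7, -11) = -41 - 81*(-7/3 + (-7)²) = -41 - 81*(-7/3 + 49) = -41 - 81*140/3 = -41 - 3780 = -3821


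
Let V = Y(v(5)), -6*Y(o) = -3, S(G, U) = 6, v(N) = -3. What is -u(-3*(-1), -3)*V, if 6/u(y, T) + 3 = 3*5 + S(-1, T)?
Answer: -1/6 ≈ -0.16667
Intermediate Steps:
Y(o) = 1/2 (Y(o) = -1/6*(-3) = 1/2)
V = 1/2 ≈ 0.50000
u(y, T) = 1/3 (u(y, T) = 6/(-3 + (3*5 + 6)) = 6/(-3 + (15 + 6)) = 6/(-3 + 21) = 6/18 = 6*(1/18) = 1/3)
-u(-3*(-1), -3)*V = -1/(3*2) = -1*1/6 = -1/6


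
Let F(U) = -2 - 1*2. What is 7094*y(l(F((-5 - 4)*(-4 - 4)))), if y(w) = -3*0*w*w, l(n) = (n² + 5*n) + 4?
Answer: 0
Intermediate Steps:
F(U) = -4 (F(U) = -2 - 2 = -4)
l(n) = 4 + n² + 5*n
y(w) = 0 (y(w) = -0*w = -3*0 = 0)
7094*y(l(F((-5 - 4)*(-4 - 4)))) = 7094*0 = 0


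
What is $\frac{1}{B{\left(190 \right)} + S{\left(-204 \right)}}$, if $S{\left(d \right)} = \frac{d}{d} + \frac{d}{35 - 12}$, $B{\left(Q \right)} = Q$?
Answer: $\frac{23}{4189} \approx 0.0054906$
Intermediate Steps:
$S{\left(d \right)} = 1 + \frac{d}{23}$
$\frac{1}{B{\left(190 \right)} + S{\left(-204 \right)}} = \frac{1}{190 + \left(1 + \frac{1}{23} \left(-204\right)\right)} = \frac{1}{190 + \left(1 - \frac{204}{23}\right)} = \frac{1}{190 - \frac{181}{23}} = \frac{1}{\frac{4189}{23}} = \frac{23}{4189}$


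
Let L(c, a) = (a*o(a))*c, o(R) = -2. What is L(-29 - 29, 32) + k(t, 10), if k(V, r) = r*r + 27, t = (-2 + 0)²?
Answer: 3839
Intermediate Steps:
t = 4 (t = (-2)² = 4)
L(c, a) = -2*a*c (L(c, a) = (a*(-2))*c = (-2*a)*c = -2*a*c)
k(V, r) = 27 + r² (k(V, r) = r² + 27 = 27 + r²)
L(-29 - 29, 32) + k(t, 10) = -2*32*(-29 - 29) + (27 + 10²) = -2*32*(-58) + (27 + 100) = 3712 + 127 = 3839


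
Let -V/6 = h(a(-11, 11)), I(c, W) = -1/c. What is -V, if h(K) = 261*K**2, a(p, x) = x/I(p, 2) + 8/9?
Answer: 69797722/3 ≈ 2.3266e+7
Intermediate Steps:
a(p, x) = 8/9 - p*x (a(p, x) = x/((-1/p)) + 8/9 = x*(-p) + 8*(1/9) = -p*x + 8/9 = 8/9 - p*x)
V = -69797722/3 (V = -1566*(8/9 - 1*(-11)*11)**2 = -1566*(8/9 + 121)**2 = -1566*(1097/9)**2 = -1566*1203409/81 = -6*34898861/9 = -69797722/3 ≈ -2.3266e+7)
-V = -1*(-69797722/3) = 69797722/3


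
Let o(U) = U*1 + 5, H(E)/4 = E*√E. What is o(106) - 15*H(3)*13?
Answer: 111 - 2340*√3 ≈ -3942.0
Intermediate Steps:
H(E) = 4*E^(3/2) (H(E) = 4*(E*√E) = 4*E^(3/2))
o(U) = 5 + U (o(U) = U + 5 = 5 + U)
o(106) - 15*H(3)*13 = (5 + 106) - 60*3^(3/2)*13 = 111 - 60*3*√3*13 = 111 - 180*√3*13 = 111 - 2340*√3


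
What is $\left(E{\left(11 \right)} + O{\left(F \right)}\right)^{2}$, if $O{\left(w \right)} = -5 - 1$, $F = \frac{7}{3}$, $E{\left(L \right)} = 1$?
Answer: $25$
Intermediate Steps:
$F = \frac{7}{3}$ ($F = 7 \cdot \frac{1}{3} = \frac{7}{3} \approx 2.3333$)
$O{\left(w \right)} = -6$
$\left(E{\left(11 \right)} + O{\left(F \right)}\right)^{2} = \left(1 - 6\right)^{2} = \left(-5\right)^{2} = 25$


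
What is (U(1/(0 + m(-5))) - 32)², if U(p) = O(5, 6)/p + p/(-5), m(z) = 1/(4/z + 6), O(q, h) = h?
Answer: 107391769/105625 ≈ 1016.7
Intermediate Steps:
m(z) = 1/(6 + 4/z)
U(p) = 6/p - p/5 (U(p) = 6/p + p/(-5) = 6/p + p*(-⅕) = 6/p - p/5)
(U(1/(0 + m(-5))) - 32)² = ((6/(1/(0 + (½)*(-5)/(2 + 3*(-5)))) - 1/(5*(0 + (½)*(-5)/(2 + 3*(-5))))) - 32)² = ((6/(1/(0 + (½)*(-5)/(2 - 15))) - 1/(5*(0 + (½)*(-5)/(2 - 15)))) - 32)² = ((6/(1/(0 + (½)*(-5)/(-13))) - 1/(5*(0 + (½)*(-5)/(-13)))) - 32)² = ((6/(1/(0 + (½)*(-5)*(-1/13))) - 1/(5*(0 + (½)*(-5)*(-1/13)))) - 32)² = ((6/(1/(0 + 5/26)) - 1/(5*(0 + 5/26))) - 32)² = ((6/(1/(5/26)) - 1/(5*5/26)) - 32)² = ((6/(26/5) - ⅕*26/5) - 32)² = ((6*(5/26) - 26/25) - 32)² = ((15/13 - 26/25) - 32)² = (37/325 - 32)² = (-10363/325)² = 107391769/105625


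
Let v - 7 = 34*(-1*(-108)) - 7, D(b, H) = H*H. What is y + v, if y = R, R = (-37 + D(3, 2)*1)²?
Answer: 4761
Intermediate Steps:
D(b, H) = H²
R = 1089 (R = (-37 + 2²*1)² = (-37 + 4*1)² = (-37 + 4)² = (-33)² = 1089)
y = 1089
v = 3672 (v = 7 + (34*(-1*(-108)) - 7) = 7 + (34*108 - 7) = 7 + (3672 - 7) = 7 + 3665 = 3672)
y + v = 1089 + 3672 = 4761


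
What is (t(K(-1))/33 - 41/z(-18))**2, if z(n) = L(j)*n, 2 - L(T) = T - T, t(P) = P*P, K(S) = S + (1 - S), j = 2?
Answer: 214369/156816 ≈ 1.3670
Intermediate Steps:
K(S) = 1
t(P) = P**2
L(T) = 2 (L(T) = 2 - (T - T) = 2 - 1*0 = 2 + 0 = 2)
z(n) = 2*n
(t(K(-1))/33 - 41/z(-18))**2 = (1**2/33 - 41/(2*(-18)))**2 = (1*(1/33) - 41/(-36))**2 = (1/33 - 41*(-1/36))**2 = (1/33 + 41/36)**2 = (463/396)**2 = 214369/156816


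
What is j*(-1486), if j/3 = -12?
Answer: 53496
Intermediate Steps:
j = -36 (j = 3*(-12) = -36)
j*(-1486) = -36*(-1486) = 53496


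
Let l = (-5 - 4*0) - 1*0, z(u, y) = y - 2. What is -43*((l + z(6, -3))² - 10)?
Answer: -3870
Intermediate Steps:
z(u, y) = -2 + y
l = -5 (l = (-5 + 0) + 0 = -5 + 0 = -5)
-43*((l + z(6, -3))² - 10) = -43*((-5 + (-2 - 3))² - 10) = -43*((-5 - 5)² - 10) = -43*((-10)² - 10) = -43*(100 - 10) = -43*90 = -3870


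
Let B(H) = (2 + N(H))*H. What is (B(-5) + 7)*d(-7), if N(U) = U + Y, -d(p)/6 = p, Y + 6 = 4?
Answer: 1344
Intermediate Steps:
Y = -2 (Y = -6 + 4 = -2)
d(p) = -6*p
N(U) = -2 + U (N(U) = U - 2 = -2 + U)
B(H) = H² (B(H) = (2 + (-2 + H))*H = H*H = H²)
(B(-5) + 7)*d(-7) = ((-5)² + 7)*(-6*(-7)) = (25 + 7)*42 = 32*42 = 1344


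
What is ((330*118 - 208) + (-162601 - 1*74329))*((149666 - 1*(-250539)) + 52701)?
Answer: -89765063388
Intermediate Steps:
((330*118 - 208) + (-162601 - 1*74329))*((149666 - 1*(-250539)) + 52701) = ((38940 - 208) + (-162601 - 74329))*((149666 + 250539) + 52701) = (38732 - 236930)*(400205 + 52701) = -198198*452906 = -89765063388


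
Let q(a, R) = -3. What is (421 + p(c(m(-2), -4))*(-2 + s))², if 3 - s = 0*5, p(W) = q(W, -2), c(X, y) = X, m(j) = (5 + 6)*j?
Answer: 174724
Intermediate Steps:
m(j) = 11*j
p(W) = -3
s = 3 (s = 3 - 0*5 = 3 - 1*0 = 3 + 0 = 3)
(421 + p(c(m(-2), -4))*(-2 + s))² = (421 - 3*(-2 + 3))² = (421 - 3*1)² = (421 - 3)² = 418² = 174724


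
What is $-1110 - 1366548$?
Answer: $-1367658$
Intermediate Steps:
$-1110 - 1366548 = -1367658$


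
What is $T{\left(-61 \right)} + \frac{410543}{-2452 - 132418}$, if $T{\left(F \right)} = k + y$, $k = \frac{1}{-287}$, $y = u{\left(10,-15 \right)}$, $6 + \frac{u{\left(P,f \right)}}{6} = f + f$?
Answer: $- \frac{8478821751}{38707690} \approx -219.05$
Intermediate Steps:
$u{\left(P,f \right)} = -36 + 12 f$ ($u{\left(P,f \right)} = -36 + 6 \left(f + f\right) = -36 + 6 \cdot 2 f = -36 + 12 f$)
$y = -216$ ($y = -36 + 12 \left(-15\right) = -36 - 180 = -216$)
$k = - \frac{1}{287} \approx -0.0034843$
$T{\left(F \right)} = - \frac{61993}{287}$ ($T{\left(F \right)} = - \frac{1}{287} - 216 = - \frac{61993}{287}$)
$T{\left(-61 \right)} + \frac{410543}{-2452 - 132418} = - \frac{61993}{287} + \frac{410543}{-2452 - 132418} = - \frac{61993}{287} + \frac{410543}{-134870} = - \frac{61993}{287} + 410543 \left(- \frac{1}{134870}\right) = - \frac{61993}{287} - \frac{410543}{134870} = - \frac{8478821751}{38707690}$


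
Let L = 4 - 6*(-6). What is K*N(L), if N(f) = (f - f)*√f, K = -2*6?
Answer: 0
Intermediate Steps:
L = 40 (L = 4 + 36 = 40)
K = -12
N(f) = 0 (N(f) = 0*√f = 0)
K*N(L) = -12*0 = 0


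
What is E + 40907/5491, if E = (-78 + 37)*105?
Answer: -1241992/289 ≈ -4297.5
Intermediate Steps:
E = -4305 (E = -41*105 = -4305)
E + 40907/5491 = -4305 + 40907/5491 = -4305 + 40907*(1/5491) = -4305 + 2153/289 = -1241992/289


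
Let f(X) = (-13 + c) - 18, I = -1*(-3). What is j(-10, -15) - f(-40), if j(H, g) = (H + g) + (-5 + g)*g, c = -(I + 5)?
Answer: 314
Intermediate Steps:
I = 3
c = -8 (c = -(3 + 5) = -1*8 = -8)
j(H, g) = H + g + g*(-5 + g) (j(H, g) = (H + g) + g*(-5 + g) = H + g + g*(-5 + g))
f(X) = -39 (f(X) = (-13 - 8) - 18 = -21 - 18 = -39)
j(-10, -15) - f(-40) = (-10 + (-15)**2 - 4*(-15)) - 1*(-39) = (-10 + 225 + 60) + 39 = 275 + 39 = 314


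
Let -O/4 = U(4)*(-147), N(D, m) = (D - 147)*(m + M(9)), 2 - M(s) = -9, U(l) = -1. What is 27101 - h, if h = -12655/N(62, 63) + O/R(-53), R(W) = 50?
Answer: 852633027/31450 ≈ 27111.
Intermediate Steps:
M(s) = 11 (M(s) = 2 - 1*(-9) = 2 + 9 = 11)
N(D, m) = (-147 + D)*(11 + m) (N(D, m) = (D - 147)*(m + 11) = (-147 + D)*(11 + m))
O = -588 (O = -(-4)*(-147) = -4*147 = -588)
h = -306577/31450 (h = -12655/(-1617 - 147*63 + 11*62 + 62*63) - 588/50 = -12655/(-1617 - 9261 + 682 + 3906) - 588*1/50 = -12655/(-6290) - 294/25 = -12655*(-1/6290) - 294/25 = 2531/1258 - 294/25 = -306577/31450 ≈ -9.7481)
27101 - h = 27101 - 1*(-306577/31450) = 27101 + 306577/31450 = 852633027/31450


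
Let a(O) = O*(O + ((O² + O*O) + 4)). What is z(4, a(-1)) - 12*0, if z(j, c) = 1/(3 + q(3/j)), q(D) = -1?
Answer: ½ ≈ 0.50000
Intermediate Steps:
a(O) = O*(4 + O + 2*O²) (a(O) = O*(O + ((O² + O²) + 4)) = O*(O + (2*O² + 4)) = O*(O + (4 + 2*O²)) = O*(4 + O + 2*O²))
z(j, c) = ½ (z(j, c) = 1/(3 - 1) = 1/2 = ½)
z(4, a(-1)) - 12*0 = ½ - 12*0 = ½ + 0 = ½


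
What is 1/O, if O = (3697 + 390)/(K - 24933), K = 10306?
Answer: -14627/4087 ≈ -3.5789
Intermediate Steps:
O = -4087/14627 (O = (3697 + 390)/(10306 - 24933) = 4087/(-14627) = 4087*(-1/14627) = -4087/14627 ≈ -0.27941)
1/O = 1/(-4087/14627) = -14627/4087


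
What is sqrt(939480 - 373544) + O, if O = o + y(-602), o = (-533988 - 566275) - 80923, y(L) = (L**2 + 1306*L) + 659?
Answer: -1604335 + 4*sqrt(35371) ≈ -1.6036e+6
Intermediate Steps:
y(L) = 659 + L**2 + 1306*L
o = -1181186 (o = -1100263 - 80923 = -1181186)
O = -1604335 (O = -1181186 + (659 + (-602)**2 + 1306*(-602)) = -1181186 + (659 + 362404 - 786212) = -1181186 - 423149 = -1604335)
sqrt(939480 - 373544) + O = sqrt(939480 - 373544) - 1604335 = sqrt(565936) - 1604335 = 4*sqrt(35371) - 1604335 = -1604335 + 4*sqrt(35371)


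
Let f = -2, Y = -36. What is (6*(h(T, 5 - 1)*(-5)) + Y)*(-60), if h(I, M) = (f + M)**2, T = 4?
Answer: 9360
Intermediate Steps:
h(I, M) = (-2 + M)**2
(6*(h(T, 5 - 1)*(-5)) + Y)*(-60) = (6*((-2 + (5 - 1))**2*(-5)) - 36)*(-60) = (6*((-2 + 4)**2*(-5)) - 36)*(-60) = (6*(2**2*(-5)) - 36)*(-60) = (6*(4*(-5)) - 36)*(-60) = (6*(-20) - 36)*(-60) = (-120 - 36)*(-60) = -156*(-60) = 9360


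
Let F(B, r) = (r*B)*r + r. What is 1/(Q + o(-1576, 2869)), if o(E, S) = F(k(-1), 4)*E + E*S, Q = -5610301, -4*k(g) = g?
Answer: -1/10144453 ≈ -9.8576e-8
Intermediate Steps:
k(g) = -g/4
F(B, r) = r + B*r² (F(B, r) = (B*r)*r + r = B*r² + r = r + B*r²)
o(E, S) = 8*E + E*S (o(E, S) = (4*(1 - ¼*(-1)*4))*E + E*S = (4*(1 + (¼)*4))*E + E*S = (4*(1 + 1))*E + E*S = (4*2)*E + E*S = 8*E + E*S)
1/(Q + o(-1576, 2869)) = 1/(-5610301 - 1576*(8 + 2869)) = 1/(-5610301 - 1576*2877) = 1/(-5610301 - 4534152) = 1/(-10144453) = -1/10144453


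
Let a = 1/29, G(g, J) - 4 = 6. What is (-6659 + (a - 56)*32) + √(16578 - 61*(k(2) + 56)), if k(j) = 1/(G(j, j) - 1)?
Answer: -245047/29 + √118397/3 ≈ -8335.2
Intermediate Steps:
G(g, J) = 10 (G(g, J) = 4 + 6 = 10)
a = 1/29 ≈ 0.034483
k(j) = ⅑ (k(j) = 1/(10 - 1) = 1/9 = ⅑)
(-6659 + (a - 56)*32) + √(16578 - 61*(k(2) + 56)) = (-6659 + (1/29 - 56)*32) + √(16578 - 61*(⅑ + 56)) = (-6659 - 1623/29*32) + √(16578 - 61*505/9) = (-6659 - 51936/29) + √(16578 - 30805/9) = -245047/29 + √(118397/9) = -245047/29 + √118397/3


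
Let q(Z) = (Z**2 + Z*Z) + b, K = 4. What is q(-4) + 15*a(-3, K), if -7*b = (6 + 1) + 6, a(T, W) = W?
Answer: 631/7 ≈ 90.143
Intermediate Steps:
b = -13/7 (b = -((6 + 1) + 6)/7 = -(7 + 6)/7 = -1/7*13 = -13/7 ≈ -1.8571)
q(Z) = -13/7 + 2*Z**2 (q(Z) = (Z**2 + Z*Z) - 13/7 = (Z**2 + Z**2) - 13/7 = 2*Z**2 - 13/7 = -13/7 + 2*Z**2)
q(-4) + 15*a(-3, K) = (-13/7 + 2*(-4)**2) + 15*4 = (-13/7 + 2*16) + 60 = (-13/7 + 32) + 60 = 211/7 + 60 = 631/7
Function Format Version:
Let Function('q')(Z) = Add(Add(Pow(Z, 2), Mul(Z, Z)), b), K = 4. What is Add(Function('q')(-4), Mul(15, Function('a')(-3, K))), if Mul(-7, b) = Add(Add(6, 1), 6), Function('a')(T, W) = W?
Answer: Rational(631, 7) ≈ 90.143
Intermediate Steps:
b = Rational(-13, 7) (b = Mul(Rational(-1, 7), Add(Add(6, 1), 6)) = Mul(Rational(-1, 7), Add(7, 6)) = Mul(Rational(-1, 7), 13) = Rational(-13, 7) ≈ -1.8571)
Function('q')(Z) = Add(Rational(-13, 7), Mul(2, Pow(Z, 2))) (Function('q')(Z) = Add(Add(Pow(Z, 2), Mul(Z, Z)), Rational(-13, 7)) = Add(Add(Pow(Z, 2), Pow(Z, 2)), Rational(-13, 7)) = Add(Mul(2, Pow(Z, 2)), Rational(-13, 7)) = Add(Rational(-13, 7), Mul(2, Pow(Z, 2))))
Add(Function('q')(-4), Mul(15, Function('a')(-3, K))) = Add(Add(Rational(-13, 7), Mul(2, Pow(-4, 2))), Mul(15, 4)) = Add(Add(Rational(-13, 7), Mul(2, 16)), 60) = Add(Add(Rational(-13, 7), 32), 60) = Add(Rational(211, 7), 60) = Rational(631, 7)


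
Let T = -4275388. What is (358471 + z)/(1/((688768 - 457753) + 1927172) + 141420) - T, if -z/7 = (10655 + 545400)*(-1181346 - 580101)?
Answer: 16101921587518551750/305210805541 ≈ 5.2757e+7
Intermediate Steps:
z = 6856229881095 (z = -7*(10655 + 545400)*(-1181346 - 580101) = -3892385*(-1761447) = -7*(-979461411585) = 6856229881095)
(358471 + z)/(1/((688768 - 457753) + 1927172) + 141420) - T = (358471 + 6856229881095)/(1/((688768 - 457753) + 1927172) + 141420) - 1*(-4275388) = 6856230239566/(1/(231015 + 1927172) + 141420) + 4275388 = 6856230239566/(1/2158187 + 141420) + 4275388 = 6856230239566/(305210805541/2158187) + 4275388 = 6856230239566*(2158187/305210805541) + 4275388 = 14797026972038226842/305210805541 + 4275388 = 16101921587518551750/305210805541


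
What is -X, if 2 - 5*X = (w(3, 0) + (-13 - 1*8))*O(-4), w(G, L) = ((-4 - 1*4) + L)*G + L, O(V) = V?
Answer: 178/5 ≈ 35.600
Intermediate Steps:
w(G, L) = L + G*(-8 + L) (w(G, L) = ((-4 - 4) + L)*G + L = (-8 + L)*G + L = G*(-8 + L) + L = L + G*(-8 + L))
X = -178/5 (X = 2/5 - ((0 - 8*3 + 3*0) + (-13 - 1*8))*(-4)/5 = 2/5 - ((0 - 24 + 0) + (-13 - 8))*(-4)/5 = 2/5 - (-24 - 21)*(-4)/5 = 2/5 - (-9)*(-4) = 2/5 - 1/5*180 = 2/5 - 36 = -178/5 ≈ -35.600)
-X = -1*(-178/5) = 178/5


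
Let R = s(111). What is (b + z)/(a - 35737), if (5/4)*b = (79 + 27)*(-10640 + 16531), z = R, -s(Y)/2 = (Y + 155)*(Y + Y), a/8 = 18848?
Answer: 1907264/575235 ≈ 3.3156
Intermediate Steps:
a = 150784 (a = 8*18848 = 150784)
s(Y) = -4*Y*(155 + Y) (s(Y) = -2*(Y + 155)*(Y + Y) = -2*(155 + Y)*2*Y = -4*Y*(155 + Y))
R = -118104 (R = -4*111*(155 + 111) = -4*111*266 = -118104)
z = -118104
b = 2497784/5 (b = 4*((79 + 27)*(-10640 + 16531))/5 = 4*(106*5891)/5 = (⅘)*624446 = 2497784/5 ≈ 4.9956e+5)
(b + z)/(a - 35737) = (2497784/5 - 118104)/(150784 - 35737) = (1907264/5)/115047 = (1907264/5)*(1/115047) = 1907264/575235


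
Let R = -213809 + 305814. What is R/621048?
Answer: 92005/621048 ≈ 0.14814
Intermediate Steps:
R = 92005
R/621048 = 92005/621048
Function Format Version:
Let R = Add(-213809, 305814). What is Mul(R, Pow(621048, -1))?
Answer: Rational(92005, 621048) ≈ 0.14814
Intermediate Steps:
R = 92005
Mul(R, Pow(621048, -1)) = Mul(92005, Pow(621048, -1)) = Mul(92005, Rational(1, 621048)) = Rational(92005, 621048)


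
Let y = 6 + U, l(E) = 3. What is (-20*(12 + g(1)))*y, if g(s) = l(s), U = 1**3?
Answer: -2100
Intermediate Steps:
U = 1
g(s) = 3
y = 7 (y = 6 + 1 = 7)
(-20*(12 + g(1)))*y = -20*(12 + 3)*7 = -20*15*7 = -300*7 = -2100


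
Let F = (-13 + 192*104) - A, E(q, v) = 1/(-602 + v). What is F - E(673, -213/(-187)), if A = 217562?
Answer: -22203319940/112361 ≈ -1.9761e+5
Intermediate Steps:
F = -197607 (F = (-13 + 192*104) - 1*217562 = (-13 + 19968) - 217562 = 19955 - 217562 = -197607)
F - E(673, -213/(-187)) = -197607 - 1/(-602 - 213/(-187)) = -197607 - 1/(-602 - 213*(-1/187)) = -197607 - 1/(-602 + 213/187) = -197607 - 1/(-112361/187) = -197607 - 1*(-187/112361) = -197607 + 187/112361 = -22203319940/112361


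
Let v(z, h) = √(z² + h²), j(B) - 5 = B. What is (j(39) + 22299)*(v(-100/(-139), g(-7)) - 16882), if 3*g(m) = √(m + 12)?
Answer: -377194526 + 22343*√186605/417 ≈ -3.7717e+8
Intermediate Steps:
j(B) = 5 + B
g(m) = √(12 + m)/3 (g(m) = √(m + 12)/3 = √(12 + m)/3)
v(z, h) = √(h² + z²)
(j(39) + 22299)*(v(-100/(-139), g(-7)) - 16882) = ((5 + 39) + 22299)*(√((√(12 - 7)/3)² + (-100/(-139))²) - 16882) = (44 + 22299)*(√((√5/3)² + (-100*(-1/139))²) - 16882) = 22343*(√(5/9 + (100/139)²) - 16882) = 22343*(√(5/9 + 10000/19321) - 16882) = 22343*(√(186605/173889) - 16882) = 22343*(√186605/417 - 16882) = 22343*(-16882 + √186605/417) = -377194526 + 22343*√186605/417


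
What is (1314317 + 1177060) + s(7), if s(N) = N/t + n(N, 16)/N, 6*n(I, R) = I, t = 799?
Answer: 11943662179/4794 ≈ 2.4914e+6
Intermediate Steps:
n(I, R) = I/6
s(N) = ⅙ + N/799 (s(N) = N/799 + (N/6)/N = N*(1/799) + ⅙ = N/799 + ⅙ = ⅙ + N/799)
(1314317 + 1177060) + s(7) = (1314317 + 1177060) + (⅙ + (1/799)*7) = 2491377 + (⅙ + 7/799) = 2491377 + 841/4794 = 11943662179/4794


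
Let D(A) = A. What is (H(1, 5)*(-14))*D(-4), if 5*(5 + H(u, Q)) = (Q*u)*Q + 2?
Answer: 112/5 ≈ 22.400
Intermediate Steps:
H(u, Q) = -23/5 + u*Q²/5 (H(u, Q) = -5 + ((Q*u)*Q + 2)/5 = -5 + (u*Q² + 2)/5 = -5 + (2 + u*Q²)/5 = -5 + (⅖ + u*Q²/5) = -23/5 + u*Q²/5)
(H(1, 5)*(-14))*D(-4) = ((-23/5 + (⅕)*1*5²)*(-14))*(-4) = ((-23/5 + (⅕)*1*25)*(-14))*(-4) = ((-23/5 + 5)*(-14))*(-4) = ((⅖)*(-14))*(-4) = -28/5*(-4) = 112/5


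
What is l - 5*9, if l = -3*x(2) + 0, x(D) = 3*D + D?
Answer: -69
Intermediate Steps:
x(D) = 4*D
l = -24 (l = -12*2 + 0 = -3*8 + 0 = -24 + 0 = -24)
l - 5*9 = -24 - 5*9 = -24 - 45 = -69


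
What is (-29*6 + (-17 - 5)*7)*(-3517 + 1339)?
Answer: 714384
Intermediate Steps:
(-29*6 + (-17 - 5)*7)*(-3517 + 1339) = (-174 - 22*7)*(-2178) = (-174 - 154)*(-2178) = -328*(-2178) = 714384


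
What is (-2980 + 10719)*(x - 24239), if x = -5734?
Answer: -231961047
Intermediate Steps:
(-2980 + 10719)*(x - 24239) = (-2980 + 10719)*(-5734 - 24239) = 7739*(-29973) = -231961047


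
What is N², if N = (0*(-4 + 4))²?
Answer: 0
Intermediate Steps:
N = 0 (N = (0*0)² = 0² = 0)
N² = 0² = 0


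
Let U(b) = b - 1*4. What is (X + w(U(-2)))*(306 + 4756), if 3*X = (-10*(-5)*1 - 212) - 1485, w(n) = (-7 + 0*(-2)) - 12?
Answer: -2875216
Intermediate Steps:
U(b) = -4 + b (U(b) = b - 4 = -4 + b)
w(n) = -19 (w(n) = (-7 + 0) - 12 = -7 - 12 = -19)
X = -549 (X = ((-10*(-5)*1 - 212) - 1485)/3 = ((50*1 - 212) - 1485)/3 = ((50 - 212) - 1485)/3 = (-162 - 1485)/3 = (1/3)*(-1647) = -549)
(X + w(U(-2)))*(306 + 4756) = (-549 - 19)*(306 + 4756) = -568*5062 = -2875216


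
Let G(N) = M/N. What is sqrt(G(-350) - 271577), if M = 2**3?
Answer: I*sqrt(332681853)/35 ≈ 521.13*I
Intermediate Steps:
M = 8
G(N) = 8/N
sqrt(G(-350) - 271577) = sqrt(8/(-350) - 271577) = sqrt(8*(-1/350) - 271577) = sqrt(-4/175 - 271577) = sqrt(-47525979/175) = I*sqrt(332681853)/35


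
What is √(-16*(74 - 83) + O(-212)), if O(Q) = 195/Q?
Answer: √1607649/106 ≈ 11.962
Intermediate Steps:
√(-16*(74 - 83) + O(-212)) = √(-16*(74 - 83) + 195/(-212)) = √(-16*(-9) + 195*(-1/212)) = √(144 - 195/212) = √(30333/212) = √1607649/106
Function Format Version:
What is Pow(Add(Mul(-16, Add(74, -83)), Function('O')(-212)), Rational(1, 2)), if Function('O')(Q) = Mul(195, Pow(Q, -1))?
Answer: Mul(Rational(1, 106), Pow(1607649, Rational(1, 2))) ≈ 11.962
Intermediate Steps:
Pow(Add(Mul(-16, Add(74, -83)), Function('O')(-212)), Rational(1, 2)) = Pow(Add(Mul(-16, Add(74, -83)), Mul(195, Pow(-212, -1))), Rational(1, 2)) = Pow(Add(Mul(-16, -9), Mul(195, Rational(-1, 212))), Rational(1, 2)) = Pow(Add(144, Rational(-195, 212)), Rational(1, 2)) = Pow(Rational(30333, 212), Rational(1, 2)) = Mul(Rational(1, 106), Pow(1607649, Rational(1, 2)))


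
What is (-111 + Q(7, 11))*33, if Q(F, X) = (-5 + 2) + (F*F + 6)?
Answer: -1947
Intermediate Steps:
Q(F, X) = 3 + F² (Q(F, X) = -3 + (F² + 6) = -3 + (6 + F²) = 3 + F²)
(-111 + Q(7, 11))*33 = (-111 + (3 + 7²))*33 = (-111 + (3 + 49))*33 = (-111 + 52)*33 = -59*33 = -1947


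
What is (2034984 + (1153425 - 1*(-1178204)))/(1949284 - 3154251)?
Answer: -4366613/1204967 ≈ -3.6238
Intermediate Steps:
(2034984 + (1153425 - 1*(-1178204)))/(1949284 - 3154251) = (2034984 + (1153425 + 1178204))/(-1204967) = (2034984 + 2331629)*(-1/1204967) = 4366613*(-1/1204967) = -4366613/1204967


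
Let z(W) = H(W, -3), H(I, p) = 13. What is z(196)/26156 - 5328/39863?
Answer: -10680073/80204356 ≈ -0.13316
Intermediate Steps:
z(W) = 13
z(196)/26156 - 5328/39863 = 13/26156 - 5328/39863 = 13*(1/26156) - 5328*1/39863 = 1/2012 - 5328/39863 = -10680073/80204356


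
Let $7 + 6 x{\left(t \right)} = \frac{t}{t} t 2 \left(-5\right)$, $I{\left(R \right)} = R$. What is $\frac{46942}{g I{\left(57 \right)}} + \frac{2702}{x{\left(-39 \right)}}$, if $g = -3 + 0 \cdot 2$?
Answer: $- \frac{15206534}{65493} \approx -232.19$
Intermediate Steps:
$x{\left(t \right)} = - \frac{7}{6} - \frac{5 t}{3}$ ($x{\left(t \right)} = - \frac{7}{6} + \frac{\frac{t}{t} t 2 \left(-5\right)}{6} = - \frac{7}{6} + \frac{1 t \left(-10\right)}{6} = - \frac{7}{6} + \frac{t \left(-10\right)}{6} = - \frac{7}{6} + \frac{\left(-10\right) t}{6} = - \frac{7}{6} - \frac{5 t}{3}$)
$g = -3$ ($g = -3 + 0 = -3$)
$\frac{46942}{g I{\left(57 \right)}} + \frac{2702}{x{\left(-39 \right)}} = \frac{46942}{\left(-3\right) 57} + \frac{2702}{- \frac{7}{6} - -65} = \frac{46942}{-171} + \frac{2702}{- \frac{7}{6} + 65} = 46942 \left(- \frac{1}{171}\right) + \frac{2702}{\frac{383}{6}} = - \frac{46942}{171} + 2702 \cdot \frac{6}{383} = - \frac{46942}{171} + \frac{16212}{383} = - \frac{15206534}{65493}$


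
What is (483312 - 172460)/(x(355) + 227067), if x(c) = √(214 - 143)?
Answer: 35292115542/25779711209 - 155426*√71/25779711209 ≈ 1.3689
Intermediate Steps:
x(c) = √71
(483312 - 172460)/(x(355) + 227067) = (483312 - 172460)/(√71 + 227067) = 310852/(227067 + √71)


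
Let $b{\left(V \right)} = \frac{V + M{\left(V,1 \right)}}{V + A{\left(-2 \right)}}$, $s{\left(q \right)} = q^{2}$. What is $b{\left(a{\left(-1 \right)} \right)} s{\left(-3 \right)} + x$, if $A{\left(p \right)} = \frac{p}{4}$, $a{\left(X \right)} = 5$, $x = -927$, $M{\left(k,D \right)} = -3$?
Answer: $-923$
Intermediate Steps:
$A{\left(p \right)} = \frac{p}{4}$ ($A{\left(p \right)} = p \frac{1}{4} = \frac{p}{4}$)
$b{\left(V \right)} = \frac{-3 + V}{- \frac{1}{2} + V}$ ($b{\left(V \right)} = \frac{V - 3}{V + \frac{1}{4} \left(-2\right)} = \frac{-3 + V}{V - \frac{1}{2}} = \frac{-3 + V}{- \frac{1}{2} + V}$)
$b{\left(a{\left(-1 \right)} \right)} s{\left(-3 \right)} + x = \frac{2 \left(-3 + 5\right)}{-1 + 2 \cdot 5} \left(-3\right)^{2} - 927 = 2 \frac{1}{-1 + 10} \cdot 2 \cdot 9 - 927 = 2 \cdot \frac{1}{9} \cdot 2 \cdot 9 - 927 = \frac{4}{9} \cdot 9 - 927 = 4 - 927 = -923$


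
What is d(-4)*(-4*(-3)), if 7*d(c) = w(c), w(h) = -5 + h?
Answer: -108/7 ≈ -15.429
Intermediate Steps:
d(c) = -5/7 + c/7 (d(c) = (-5 + c)/7 = -5/7 + c/7)
d(-4)*(-4*(-3)) = (-5/7 + (1/7)*(-4))*(-4*(-3)) = (-5/7 - 4/7)*12 = -9/7*12 = -108/7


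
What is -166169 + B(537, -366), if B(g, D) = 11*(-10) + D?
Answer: -166645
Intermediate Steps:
B(g, D) = -110 + D
-166169 + B(537, -366) = -166169 + (-110 - 366) = -166169 - 476 = -166645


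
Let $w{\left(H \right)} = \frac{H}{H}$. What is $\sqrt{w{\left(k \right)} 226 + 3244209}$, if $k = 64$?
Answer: $\sqrt{3244435} \approx 1801.2$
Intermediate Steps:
$w{\left(H \right)} = 1$
$\sqrt{w{\left(k \right)} 226 + 3244209} = \sqrt{1 \cdot 226 + 3244209} = \sqrt{226 + 3244209} = \sqrt{3244435}$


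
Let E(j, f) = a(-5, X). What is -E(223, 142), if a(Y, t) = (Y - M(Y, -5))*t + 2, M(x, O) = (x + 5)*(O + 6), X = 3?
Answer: 13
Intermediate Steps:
M(x, O) = (5 + x)*(6 + O)
a(Y, t) = 2 - 5*t (a(Y, t) = (Y - (30 + 5*(-5) + 6*Y - 5*Y))*t + 2 = (Y - (30 - 25 + 6*Y - 5*Y))*t + 2 = (Y - (5 + Y))*t + 2 = (Y + (-5 - Y))*t + 2 = -5*t + 2 = 2 - 5*t)
E(j, f) = -13 (E(j, f) = 2 - 5*3 = 2 - 15 = -13)
-E(223, 142) = -1*(-13) = 13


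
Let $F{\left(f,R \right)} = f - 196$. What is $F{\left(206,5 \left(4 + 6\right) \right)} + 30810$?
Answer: $30820$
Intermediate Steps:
$F{\left(f,R \right)} = -196 + f$
$F{\left(206,5 \left(4 + 6\right) \right)} + 30810 = \left(-196 + 206\right) + 30810 = 10 + 30810 = 30820$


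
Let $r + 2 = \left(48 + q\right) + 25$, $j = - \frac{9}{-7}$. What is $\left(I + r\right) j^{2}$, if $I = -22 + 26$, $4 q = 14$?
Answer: $\frac{12717}{98} \approx 129.77$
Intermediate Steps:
$q = \frac{7}{2}$ ($q = \frac{1}{4} \cdot 14 = \frac{7}{2} \approx 3.5$)
$j = \frac{9}{7}$ ($j = \left(-9\right) \left(- \frac{1}{7}\right) = \frac{9}{7} \approx 1.2857$)
$I = 4$
$r = \frac{149}{2}$ ($r = -2 + \left(\left(48 + \frac{7}{2}\right) + 25\right) = -2 + \left(\frac{103}{2} + 25\right) = -2 + \frac{153}{2} = \frac{149}{2} \approx 74.5$)
$\left(I + r\right) j^{2} = \left(4 + \frac{149}{2}\right) \left(\frac{9}{7}\right)^{2} = \frac{157}{2} \cdot \frac{81}{49} = \frac{12717}{98}$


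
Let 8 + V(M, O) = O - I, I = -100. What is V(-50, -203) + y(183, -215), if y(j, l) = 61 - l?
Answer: 165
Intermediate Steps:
V(M, O) = 92 + O (V(M, O) = -8 + (O - 1*(-100)) = -8 + (O + 100) = -8 + (100 + O) = 92 + O)
V(-50, -203) + y(183, -215) = (92 - 203) + (61 - 1*(-215)) = -111 + (61 + 215) = -111 + 276 = 165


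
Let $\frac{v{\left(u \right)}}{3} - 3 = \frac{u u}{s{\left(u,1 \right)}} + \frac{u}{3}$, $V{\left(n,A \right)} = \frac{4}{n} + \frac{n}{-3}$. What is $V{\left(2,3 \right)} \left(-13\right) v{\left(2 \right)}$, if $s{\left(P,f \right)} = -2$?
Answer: $- \frac{260}{3} \approx -86.667$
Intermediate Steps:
$V{\left(n,A \right)} = \frac{4}{n} - \frac{n}{3}$ ($V{\left(n,A \right)} = \frac{4}{n} + n \left(- \frac{1}{3}\right) = \frac{4}{n} - \frac{n}{3}$)
$v{\left(u \right)} = 9 + u - \frac{3 u^{2}}{2}$ ($v{\left(u \right)} = 9 + 3 \left(\frac{u u}{-2} + \frac{u}{3}\right) = 9 + 3 \left(u^{2} \left(- \frac{1}{2}\right) + u \frac{1}{3}\right) = 9 + 3 \left(- \frac{u^{2}}{2} + \frac{u}{3}\right) = 9 - \left(- u + \frac{3 u^{2}}{2}\right) = 9 + u - \frac{3 u^{2}}{2}$)
$V{\left(2,3 \right)} \left(-13\right) v{\left(2 \right)} = \left(\frac{4}{2} - \frac{2}{3}\right) \left(-13\right) \left(9 + 2 - \frac{3 \cdot 2^{2}}{2}\right) = \left(4 \cdot \frac{1}{2} - \frac{2}{3}\right) \left(-13\right) \left(9 + 2 - 6\right) = \left(2 - \frac{2}{3}\right) \left(-13\right) \left(9 + 2 - 6\right) = \frac{4}{3} \left(-13\right) 5 = \left(- \frac{52}{3}\right) 5 = - \frac{260}{3}$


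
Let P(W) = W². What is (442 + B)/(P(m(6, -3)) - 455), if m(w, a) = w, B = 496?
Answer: -938/419 ≈ -2.2387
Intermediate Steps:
(442 + B)/(P(m(6, -3)) - 455) = (442 + 496)/(6² - 455) = 938/(36 - 455) = 938/(-419) = 938*(-1/419) = -938/419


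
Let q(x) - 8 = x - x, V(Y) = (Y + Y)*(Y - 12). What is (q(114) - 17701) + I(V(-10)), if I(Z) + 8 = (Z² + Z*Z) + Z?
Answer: 369939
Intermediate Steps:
V(Y) = 2*Y*(-12 + Y) (V(Y) = (2*Y)*(-12 + Y) = 2*Y*(-12 + Y))
q(x) = 8 (q(x) = 8 + (x - x) = 8 + 0 = 8)
I(Z) = -8 + Z + 2*Z² (I(Z) = -8 + ((Z² + Z*Z) + Z) = -8 + ((Z² + Z²) + Z) = -8 + (2*Z² + Z) = -8 + (Z + 2*Z²) = -8 + Z + 2*Z²)
(q(114) - 17701) + I(V(-10)) = (8 - 17701) + (-8 + 2*(-10)*(-12 - 10) + 2*(2*(-10)*(-12 - 10))²) = -17693 + (-8 + 2*(-10)*(-22) + 2*(2*(-10)*(-22))²) = -17693 + (-8 + 440 + 2*440²) = -17693 + (-8 + 440 + 2*193600) = -17693 + (-8 + 440 + 387200) = -17693 + 387632 = 369939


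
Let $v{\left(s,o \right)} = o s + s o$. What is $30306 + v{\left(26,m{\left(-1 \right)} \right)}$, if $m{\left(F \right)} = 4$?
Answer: $30514$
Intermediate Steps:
$v{\left(s,o \right)} = 2 o s$ ($v{\left(s,o \right)} = o s + o s = 2 o s$)
$30306 + v{\left(26,m{\left(-1 \right)} \right)} = 30306 + 2 \cdot 4 \cdot 26 = 30306 + 208 = 30514$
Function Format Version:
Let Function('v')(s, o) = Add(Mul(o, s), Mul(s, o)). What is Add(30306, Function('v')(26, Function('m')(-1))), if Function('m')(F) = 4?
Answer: 30514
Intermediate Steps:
Function('v')(s, o) = Mul(2, o, s) (Function('v')(s, o) = Add(Mul(o, s), Mul(o, s)) = Mul(2, o, s))
Add(30306, Function('v')(26, Function('m')(-1))) = Add(30306, Mul(2, 4, 26)) = Add(30306, 208) = 30514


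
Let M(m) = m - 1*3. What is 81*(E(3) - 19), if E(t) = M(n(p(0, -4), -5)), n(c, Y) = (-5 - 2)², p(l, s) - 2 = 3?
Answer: 2187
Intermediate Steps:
p(l, s) = 5 (p(l, s) = 2 + 3 = 5)
n(c, Y) = 49 (n(c, Y) = (-7)² = 49)
M(m) = -3 + m (M(m) = m - 3 = -3 + m)
E(t) = 46 (E(t) = -3 + 49 = 46)
81*(E(3) - 19) = 81*(46 - 19) = 81*27 = 2187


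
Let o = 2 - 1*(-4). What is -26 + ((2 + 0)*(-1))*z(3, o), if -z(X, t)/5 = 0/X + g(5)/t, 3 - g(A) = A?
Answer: -88/3 ≈ -29.333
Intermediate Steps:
o = 6 (o = 2 + 4 = 6)
g(A) = 3 - A
z(X, t) = 10/t (z(X, t) = -5*(0/X + (3 - 1*5)/t) = -5*(0 + (3 - 5)/t) = -5*(0 - 2/t) = -(-10)/t = 10/t)
-26 + ((2 + 0)*(-1))*z(3, o) = -26 + ((2 + 0)*(-1))*(10/6) = -26 + (2*(-1))*(10*(⅙)) = -26 - 2*5/3 = -26 - 10/3 = -88/3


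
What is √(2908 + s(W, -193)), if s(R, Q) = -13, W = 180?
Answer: √2895 ≈ 53.805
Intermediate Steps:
√(2908 + s(W, -193)) = √(2908 - 13) = √2895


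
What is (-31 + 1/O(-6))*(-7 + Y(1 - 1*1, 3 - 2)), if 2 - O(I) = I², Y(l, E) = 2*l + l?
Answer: 7385/34 ≈ 217.21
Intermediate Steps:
Y(l, E) = 3*l
O(I) = 2 - I²
(-31 + 1/O(-6))*(-7 + Y(1 - 1*1, 3 - 2)) = (-31 + 1/(2 - 1*(-6)²))*(-7 + 3*(1 - 1*1)) = (-31 + 1/(2 - 1*36))*(-7 + 3*(1 - 1)) = (-31 + 1/(2 - 36))*(-7 + 3*0) = (-31 + 1/(-34))*(-7 + 0) = (-31 - 1/34)*(-7) = -1055/34*(-7) = 7385/34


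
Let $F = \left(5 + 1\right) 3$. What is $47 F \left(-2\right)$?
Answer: $-1692$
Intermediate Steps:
$F = 18$ ($F = 6 \cdot 3 = 18$)
$47 F \left(-2\right) = 47 \cdot 18 \left(-2\right) = 846 \left(-2\right) = -1692$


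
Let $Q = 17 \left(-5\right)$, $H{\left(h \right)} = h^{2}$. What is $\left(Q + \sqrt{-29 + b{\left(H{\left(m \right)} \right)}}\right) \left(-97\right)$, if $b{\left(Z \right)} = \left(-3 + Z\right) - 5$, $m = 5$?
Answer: $8245 - 194 i \sqrt{3} \approx 8245.0 - 336.02 i$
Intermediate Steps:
$b{\left(Z \right)} = -8 + Z$
$Q = -85$
$\left(Q + \sqrt{-29 + b{\left(H{\left(m \right)} \right)}}\right) \left(-97\right) = \left(-85 + \sqrt{-29 - \left(8 - 5^{2}\right)}\right) \left(-97\right) = \left(-85 + \sqrt{-29 + \left(-8 + 25\right)}\right) \left(-97\right) = \left(-85 + \sqrt{-29 + 17}\right) \left(-97\right) = \left(-85 + \sqrt{-12}\right) \left(-97\right) = \left(-85 + 2 i \sqrt{3}\right) \left(-97\right) = 8245 - 194 i \sqrt{3}$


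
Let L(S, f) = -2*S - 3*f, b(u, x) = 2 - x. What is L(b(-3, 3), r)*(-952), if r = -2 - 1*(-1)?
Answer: -4760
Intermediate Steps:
r = -1 (r = -2 + 1 = -1)
L(S, f) = -3*f - 2*S
L(b(-3, 3), r)*(-952) = (-3*(-1) - 2*(2 - 1*3))*(-952) = (3 - 2*(2 - 3))*(-952) = (3 - 2*(-1))*(-952) = (3 + 2)*(-952) = 5*(-952) = -4760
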